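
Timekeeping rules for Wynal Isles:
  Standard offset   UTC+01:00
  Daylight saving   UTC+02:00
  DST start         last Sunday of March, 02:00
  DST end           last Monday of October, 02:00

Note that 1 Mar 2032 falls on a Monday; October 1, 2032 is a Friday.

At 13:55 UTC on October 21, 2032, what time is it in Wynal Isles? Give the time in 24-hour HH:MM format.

1 March 2032 is a Monday, so Sundays fall on 7, 14, 21, 28; the last is March 28.
1 October 2032 is a Friday, so Mondays fall on 4, 11, 18, 25; the last is October 25.
At the standard offset (UTC+01:00), 13:55 UTC + 1h = 14:55 Wynal Isles standard time.
The standard-time date in Wynal Isles, October 21, 2032, lies within the daylight-saving period (28 March – 25 October), so Wynal Isles is on daylight time, UTC+02:00.
13:55 UTC + 2h = 15:55 local.

15:55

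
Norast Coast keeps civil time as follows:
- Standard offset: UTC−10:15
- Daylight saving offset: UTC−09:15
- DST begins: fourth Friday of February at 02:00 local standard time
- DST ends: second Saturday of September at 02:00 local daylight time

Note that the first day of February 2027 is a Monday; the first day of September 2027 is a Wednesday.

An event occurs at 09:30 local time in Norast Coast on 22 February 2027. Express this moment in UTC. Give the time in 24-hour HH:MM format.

19:45

1 February 2027 is a Monday, so the first Friday is February 5 and the fourth is February 26.
1 September 2027 is a Wednesday, so the first Saturday is September 4 and the second is September 11.
22 February 2027 does not fall between 26 February and 11 September, so daylight saving is not in effect and Norast Coast is at UTC−10:15.
09:30 local + 10h15m = 19:45 UTC.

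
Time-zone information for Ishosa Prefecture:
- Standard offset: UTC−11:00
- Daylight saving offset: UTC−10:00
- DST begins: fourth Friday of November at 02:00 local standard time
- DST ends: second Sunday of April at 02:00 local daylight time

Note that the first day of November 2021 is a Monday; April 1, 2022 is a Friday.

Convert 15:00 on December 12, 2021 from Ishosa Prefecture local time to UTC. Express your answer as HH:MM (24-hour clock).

01:00

1 November 2021 is a Monday, so the first Friday is November 5 and the fourth is November 26.
1 April 2022 is a Friday, so the first Sunday is April 3 and the second is April 10.
Daylight saving runs 26 November 2021 – 10 April 2022; December 12, 2021 is inside that window, so Ishosa Prefecture is at UTC−10:00.
15:00 local + 10h = 01:00 UTC (rolling into the next day, 13 December 2021).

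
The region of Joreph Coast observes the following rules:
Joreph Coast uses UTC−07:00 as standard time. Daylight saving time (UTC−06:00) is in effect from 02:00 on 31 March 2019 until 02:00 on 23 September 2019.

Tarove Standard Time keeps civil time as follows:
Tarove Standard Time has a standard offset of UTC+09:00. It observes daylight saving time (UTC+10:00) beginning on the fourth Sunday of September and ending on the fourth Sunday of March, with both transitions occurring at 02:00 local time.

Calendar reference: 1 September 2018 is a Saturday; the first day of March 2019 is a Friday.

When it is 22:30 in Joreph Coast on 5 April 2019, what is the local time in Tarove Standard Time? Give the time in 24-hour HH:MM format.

Daylight saving runs 31 March – 23 September; 5 April 2019 is inside that window, so Joreph Coast is at UTC−06:00.
22:30 Joreph Coast + 6h = 04:30 UTC (rolling into the next day, 6 April 2019).
1 September 2018 is a Saturday, so the first Sunday is September 2 and the fourth is September 23.
1 March 2019 is a Friday, so the first Sunday is March 3 and the fourth is March 24.
At the standard offset (UTC+09:00), 04:30 UTC + 9h = 13:30 Tarove Standard Time standard time.
Daylight saving runs 23 September 2018 – 24 March 2019; the standard-time date in Tarove Standard Time, 6 April 2019, is outside that window, so Tarove Standard Time is on standard time at UTC+09:00.
04:30 UTC + 9h = 13:30 Tarove Standard Time.

13:30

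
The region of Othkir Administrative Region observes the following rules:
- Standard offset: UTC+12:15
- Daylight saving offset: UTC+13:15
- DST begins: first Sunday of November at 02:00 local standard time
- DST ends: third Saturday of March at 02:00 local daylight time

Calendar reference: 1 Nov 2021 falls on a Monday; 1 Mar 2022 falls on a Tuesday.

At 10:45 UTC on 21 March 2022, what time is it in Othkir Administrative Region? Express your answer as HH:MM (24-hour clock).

23:00

1 November 2021 is a Monday, so the first Sunday is November 7.
1 March 2022 is a Tuesday, so the first Saturday is March 5 and the third is March 19.
At the standard offset (UTC+12:15), 10:45 UTC + 12h15m = 23:00 Othkir Administrative Region standard time.
The standard-time date in Othkir Administrative Region, 21 March 2022, does not fall between 7 November 2021 and 19 March 2022, so daylight saving is not in effect and Othkir Administrative Region is at UTC+12:15.
10:45 UTC + 12h15m = 23:00 local.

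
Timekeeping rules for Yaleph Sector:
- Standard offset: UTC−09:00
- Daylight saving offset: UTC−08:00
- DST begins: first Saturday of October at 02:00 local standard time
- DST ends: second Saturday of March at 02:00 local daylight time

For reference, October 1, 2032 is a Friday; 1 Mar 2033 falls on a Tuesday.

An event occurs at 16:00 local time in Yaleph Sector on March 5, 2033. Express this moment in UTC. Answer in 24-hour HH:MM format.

1 October 2032 is a Friday, so the first Saturday is October 2.
1 March 2033 is a Tuesday, so the first Saturday is March 5 and the second is March 12.
March 5, 2033 falls between 2 October 2032 and 12 March 2033, so daylight saving is in effect and Yaleph Sector is at UTC−08:00.
16:00 local + 8h = 00:00 UTC (rolling into the next day, 6 March 2033).

00:00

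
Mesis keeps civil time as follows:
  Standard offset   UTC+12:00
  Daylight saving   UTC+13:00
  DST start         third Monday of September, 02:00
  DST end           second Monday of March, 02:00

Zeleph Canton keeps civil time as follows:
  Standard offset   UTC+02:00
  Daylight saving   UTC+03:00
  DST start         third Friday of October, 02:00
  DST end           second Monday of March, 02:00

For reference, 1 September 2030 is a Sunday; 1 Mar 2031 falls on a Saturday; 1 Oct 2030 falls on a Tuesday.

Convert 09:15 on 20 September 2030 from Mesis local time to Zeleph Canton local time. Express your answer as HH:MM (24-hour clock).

1 September 2030 is a Sunday, so the first Monday is September 2 and the third is September 16.
1 March 2031 is a Saturday, so the first Monday is March 3 and the second is March 10.
Daylight saving runs 16 September 2030 – 10 March 2031; 20 September 2030 is inside that window, so Mesis is at UTC+13:00.
09:15 Mesis − 13h = 20:15 UTC (rolling into the previous day, 19 September 2030).
1 October 2030 is a Tuesday, so the first Friday is October 4 and the third is October 18.
1 March 2031 is a Saturday, so the first Monday is March 3 and the second is March 10.
At the standard offset (UTC+02:00), 20:15 UTC + 2h = 22:15 Zeleph Canton standard time.
Daylight saving runs 18 October 2030 – 10 March 2031; the standard-time date in Zeleph Canton, 19 September 2030, is outside that window, so Zeleph Canton is on standard time at UTC+02:00.
20:15 UTC + 2h = 22:15 Zeleph Canton.

22:15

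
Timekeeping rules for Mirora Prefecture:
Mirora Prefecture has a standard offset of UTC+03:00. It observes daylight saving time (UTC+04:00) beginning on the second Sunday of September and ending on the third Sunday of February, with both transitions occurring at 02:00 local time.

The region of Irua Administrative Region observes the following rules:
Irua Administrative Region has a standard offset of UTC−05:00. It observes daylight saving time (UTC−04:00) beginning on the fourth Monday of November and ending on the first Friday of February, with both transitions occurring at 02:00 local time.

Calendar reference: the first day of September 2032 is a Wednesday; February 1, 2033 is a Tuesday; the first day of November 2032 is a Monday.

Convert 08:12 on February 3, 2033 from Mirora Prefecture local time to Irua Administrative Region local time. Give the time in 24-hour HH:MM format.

1 September 2032 is a Wednesday, so the first Sunday is September 5 and the second is September 12.
1 February 2033 is a Tuesday, so the first Sunday is February 6 and the third is February 20.
February 3, 2033 falls between 12 September 2032 and 20 February 2033, so daylight saving is in effect and Mirora Prefecture is at UTC+04:00.
08:12 Mirora Prefecture − 4h = 04:12 UTC.
1 November 2032 is a Monday, so the first Monday is November 1 and the fourth is November 22.
1 February 2033 is a Tuesday, so the first Friday is February 4.
At the standard offset (UTC−05:00), 04:12 UTC − 5h = 23:12 Irua Administrative Region standard time (rolling into the previous day, 2 February 2033).
Daylight saving runs 22 November 2032 – 4 February 2033; the standard-time date in Irua Administrative Region, February 2, 2033, is inside that window, so Irua Administrative Region is at UTC−04:00.
04:12 UTC − 4h = 00:12 Irua Administrative Region.

00:12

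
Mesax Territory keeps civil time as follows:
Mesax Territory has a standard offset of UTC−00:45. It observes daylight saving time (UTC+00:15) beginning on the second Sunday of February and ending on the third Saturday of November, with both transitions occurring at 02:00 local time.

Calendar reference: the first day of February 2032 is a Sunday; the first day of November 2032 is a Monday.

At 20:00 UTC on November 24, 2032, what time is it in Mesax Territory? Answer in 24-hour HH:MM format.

1 February 2032 is a Sunday, so the first Sunday is February 1 and the second is February 8.
1 November 2032 is a Monday, so the first Saturday is November 6 and the third is November 20.
At the standard offset (UTC−00:45), 20:00 UTC − 0h45m = 19:15 Mesax Territory standard time.
The standard-time date in Mesax Territory, November 24, 2032, does not fall between 8 February and 20 November, so daylight saving is not in effect and Mesax Territory is at UTC−00:45.
20:00 UTC − 0h45m = 19:15 local.

19:15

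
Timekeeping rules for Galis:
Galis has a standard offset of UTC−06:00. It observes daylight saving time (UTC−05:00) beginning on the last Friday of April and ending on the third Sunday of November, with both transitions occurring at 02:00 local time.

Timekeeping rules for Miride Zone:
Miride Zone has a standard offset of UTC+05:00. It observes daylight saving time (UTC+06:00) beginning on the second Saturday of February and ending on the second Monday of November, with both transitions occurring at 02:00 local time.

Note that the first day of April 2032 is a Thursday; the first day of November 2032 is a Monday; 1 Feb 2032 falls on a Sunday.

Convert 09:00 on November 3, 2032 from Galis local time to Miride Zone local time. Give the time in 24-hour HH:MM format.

1 April 2032 is a Thursday, so Fridays fall on 2, 9, 16, 23, 30; the last is April 30.
1 November 2032 is a Monday, so the first Sunday is November 7 and the third is November 21.
November 3, 2032 lies within the daylight-saving period (30 April – 21 November), so Galis is on daylight time, UTC−05:00.
09:00 Galis + 5h = 14:00 UTC.
1 February 2032 is a Sunday, so the first Saturday is February 7 and the second is February 14.
1 November 2032 is a Monday, so the first Monday is November 1 and the second is November 8.
At the standard offset (UTC+05:00), 14:00 UTC + 5h = 19:00 Miride Zone standard time.
The standard-time date in Miride Zone, November 3, 2032, falls between 14 February and 8 November, so daylight saving is in effect and Miride Zone is at UTC+06:00.
14:00 UTC + 6h = 20:00 Miride Zone.

20:00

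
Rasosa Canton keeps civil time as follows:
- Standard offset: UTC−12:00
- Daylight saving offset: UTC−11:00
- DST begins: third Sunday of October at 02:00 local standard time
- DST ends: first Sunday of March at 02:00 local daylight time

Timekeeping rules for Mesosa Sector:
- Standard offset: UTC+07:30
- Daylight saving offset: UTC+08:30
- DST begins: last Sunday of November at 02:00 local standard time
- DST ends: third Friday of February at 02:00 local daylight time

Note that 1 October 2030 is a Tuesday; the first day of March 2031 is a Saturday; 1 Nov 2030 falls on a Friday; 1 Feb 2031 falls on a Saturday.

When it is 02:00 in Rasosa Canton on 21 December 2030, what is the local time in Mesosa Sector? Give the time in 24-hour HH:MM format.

1 October 2030 is a Tuesday, so the first Sunday is October 6 and the third is October 20.
1 March 2031 is a Saturday, so the first Sunday is March 2.
Daylight saving runs 20 October 2030 – 2 March 2031; 21 December 2030 is inside that window, so Rasosa Canton is at UTC−11:00.
02:00 Rasosa Canton + 11h = 13:00 UTC.
1 November 2030 is a Friday, so Sundays fall on 3, 10, 17, 24; the last is November 24.
1 February 2031 is a Saturday, so the first Friday is February 7 and the third is February 21.
At the standard offset (UTC+07:30), 13:00 UTC + 7h30m = 20:30 Mesosa Sector standard time.
The standard-time date in Mesosa Sector, 21 December 2030, lies within the daylight-saving period (24 November 2030 – 21 February 2031), so Mesosa Sector is on daylight time, UTC+08:30.
13:00 UTC + 8h30m = 21:30 Mesosa Sector.

21:30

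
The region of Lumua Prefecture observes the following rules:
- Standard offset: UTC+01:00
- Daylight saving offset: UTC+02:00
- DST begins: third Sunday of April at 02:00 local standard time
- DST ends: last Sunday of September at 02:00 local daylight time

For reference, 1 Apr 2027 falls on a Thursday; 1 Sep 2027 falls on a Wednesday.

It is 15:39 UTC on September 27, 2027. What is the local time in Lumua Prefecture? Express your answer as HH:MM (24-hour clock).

16:39

1 April 2027 is a Thursday, so the first Sunday is April 4 and the third is April 18.
1 September 2027 is a Wednesday, so Sundays fall on 5, 12, 19, 26; the last is September 26.
At the standard offset (UTC+01:00), 15:39 UTC + 1h = 16:39 Lumua Prefecture standard time.
Daylight saving runs 18 April – 26 September; the standard-time date in Lumua Prefecture, September 27, 2027, is outside that window, so Lumua Prefecture is on standard time at UTC+01:00.
15:39 UTC + 1h = 16:39 local.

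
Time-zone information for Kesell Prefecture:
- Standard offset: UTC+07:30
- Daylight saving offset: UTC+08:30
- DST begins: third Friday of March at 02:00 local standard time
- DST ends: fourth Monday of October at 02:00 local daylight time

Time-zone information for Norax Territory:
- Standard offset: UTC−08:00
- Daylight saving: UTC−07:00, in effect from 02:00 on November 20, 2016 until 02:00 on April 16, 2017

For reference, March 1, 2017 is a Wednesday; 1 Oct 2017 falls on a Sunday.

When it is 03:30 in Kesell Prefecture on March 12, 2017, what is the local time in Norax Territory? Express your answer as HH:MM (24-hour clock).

13:00

1 March 2017 is a Wednesday, so the first Friday is March 3 and the third is March 17.
1 October 2017 is a Sunday, so the first Monday is October 2 and the fourth is October 23.
March 12, 2017 does not fall between 17 March and 23 October, so daylight saving is not in effect and Kesell Prefecture is at UTC+07:30.
03:30 Kesell Prefecture − 7h30m = 20:00 UTC (rolling into the previous day, 11 March 2017).
At the standard offset (UTC−08:00), 20:00 UTC − 8h = 12:00 Norax Territory standard time.
The standard-time date in Norax Territory, March 11, 2017, lies within the daylight-saving period (20 November 2016 – 16 April 2017), so Norax Territory is on daylight time, UTC−07:00.
20:00 UTC − 7h = 13:00 Norax Territory.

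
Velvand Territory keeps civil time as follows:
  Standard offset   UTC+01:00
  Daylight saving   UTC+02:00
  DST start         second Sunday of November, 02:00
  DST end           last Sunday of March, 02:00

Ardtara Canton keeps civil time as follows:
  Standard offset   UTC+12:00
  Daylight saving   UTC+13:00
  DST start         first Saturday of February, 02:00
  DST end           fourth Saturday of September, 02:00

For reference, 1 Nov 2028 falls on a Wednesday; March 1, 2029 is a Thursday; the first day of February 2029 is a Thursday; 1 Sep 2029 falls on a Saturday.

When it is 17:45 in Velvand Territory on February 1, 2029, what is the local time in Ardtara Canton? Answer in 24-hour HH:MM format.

03:45

1 November 2028 is a Wednesday, so the first Sunday is November 5 and the second is November 12.
1 March 2029 is a Thursday, so Sundays fall on 4, 11, 18, 25; the last is March 25.
February 1, 2029 falls between 12 November 2028 and 25 March 2029, so daylight saving is in effect and Velvand Territory is at UTC+02:00.
17:45 Velvand Territory − 2h = 15:45 UTC.
1 February 2029 is a Thursday, so the first Saturday is February 3.
1 September 2029 is a Saturday, so the first Saturday is September 1 and the fourth is September 22.
At the standard offset (UTC+12:00), 15:45 UTC + 12h = 03:45 Ardtara Canton standard time (rolling into the next day, 2 February 2029).
The standard-time date in Ardtara Canton, February 2, 2029, is outside the daylight-saving period (3 February – 22 September), so Ardtara Canton is on standard time, UTC+12:00.
15:45 UTC + 12h = 03:45 Ardtara Canton (rolling into the next day, 2 February 2029).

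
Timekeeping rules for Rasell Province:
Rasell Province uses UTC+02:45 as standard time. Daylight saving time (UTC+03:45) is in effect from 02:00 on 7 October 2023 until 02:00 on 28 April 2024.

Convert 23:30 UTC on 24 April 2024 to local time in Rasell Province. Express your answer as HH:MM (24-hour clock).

At the standard offset (UTC+02:45), 23:30 UTC + 2h45m = 02:15 Rasell Province standard time (rolling into the next day, 25 April 2024).
Daylight saving runs 7 October 2023 – 28 April 2024; the standard-time date in Rasell Province, 25 April 2024, is inside that window, so Rasell Province is at UTC+03:45.
23:30 UTC + 3h45m = 03:15 local (rolling into the next day, 25 April 2024).

03:15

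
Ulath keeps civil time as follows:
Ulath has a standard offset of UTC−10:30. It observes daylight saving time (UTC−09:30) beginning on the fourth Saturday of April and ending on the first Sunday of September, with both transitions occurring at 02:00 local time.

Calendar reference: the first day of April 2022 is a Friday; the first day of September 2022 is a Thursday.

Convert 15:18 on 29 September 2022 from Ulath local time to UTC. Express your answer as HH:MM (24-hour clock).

1 April 2022 is a Friday, so the first Saturday is April 2 and the fourth is April 23.
1 September 2022 is a Thursday, so the first Sunday is September 4.
29 September 2022 does not fall between 23 April and 4 September, so daylight saving is not in effect and Ulath is at UTC−10:30.
15:18 local + 10h30m = 01:48 UTC (rolling into the next day, 30 September 2022).

01:48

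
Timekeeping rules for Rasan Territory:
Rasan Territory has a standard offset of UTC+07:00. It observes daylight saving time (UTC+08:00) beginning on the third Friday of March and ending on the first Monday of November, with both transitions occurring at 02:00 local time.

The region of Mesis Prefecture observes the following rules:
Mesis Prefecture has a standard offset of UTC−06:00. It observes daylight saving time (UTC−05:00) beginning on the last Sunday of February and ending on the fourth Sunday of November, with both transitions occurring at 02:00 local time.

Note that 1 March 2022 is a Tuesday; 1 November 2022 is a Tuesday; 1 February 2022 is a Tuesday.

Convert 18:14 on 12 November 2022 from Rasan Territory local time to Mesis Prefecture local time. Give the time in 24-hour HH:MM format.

1 March 2022 is a Tuesday, so the first Friday is March 4 and the third is March 18.
1 November 2022 is a Tuesday, so the first Monday is November 7.
12 November 2022 does not fall between 18 March and 7 November, so daylight saving is not in effect and Rasan Territory is at UTC+07:00.
18:14 Rasan Territory − 7h = 11:14 UTC.
1 February 2022 is a Tuesday, so Sundays fall on 6, 13, 20, 27; the last is February 27.
1 November 2022 is a Tuesday, so the first Sunday is November 6 and the fourth is November 27.
At the standard offset (UTC−06:00), 11:14 UTC − 6h = 05:14 Mesis Prefecture standard time.
The standard-time date in Mesis Prefecture, 12 November 2022, lies within the daylight-saving period (27 February – 27 November), so Mesis Prefecture is on daylight time, UTC−05:00.
11:14 UTC − 5h = 06:14 Mesis Prefecture.

06:14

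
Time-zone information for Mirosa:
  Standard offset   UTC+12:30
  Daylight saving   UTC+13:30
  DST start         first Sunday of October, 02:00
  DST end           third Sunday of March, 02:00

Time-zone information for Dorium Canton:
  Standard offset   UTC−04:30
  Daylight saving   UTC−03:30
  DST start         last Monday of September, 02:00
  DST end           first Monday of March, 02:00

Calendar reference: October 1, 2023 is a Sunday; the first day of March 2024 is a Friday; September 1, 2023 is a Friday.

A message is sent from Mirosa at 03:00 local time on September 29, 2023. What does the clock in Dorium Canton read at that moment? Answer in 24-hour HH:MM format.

1 October 2023 is a Sunday, so the first Sunday is October 1.
1 March 2024 is a Friday, so the first Sunday is March 3 and the third is March 17.
September 29, 2023 is outside the daylight-saving period (1 October 2023 – 17 March 2024), so Mirosa is on standard time, UTC+12:30.
03:00 Mirosa − 12h30m = 14:30 UTC (rolling into the previous day, 28 September 2023).
1 September 2023 is a Friday, so Mondays fall on 4, 11, 18, 25; the last is September 25.
1 March 2024 is a Friday, so the first Monday is March 4.
At the standard offset (UTC−04:30), 14:30 UTC − 4h30m = 10:00 Dorium Canton standard time.
Daylight saving runs 25 September 2023 – 4 March 2024; the standard-time date in Dorium Canton, September 28, 2023, is inside that window, so Dorium Canton is at UTC−03:30.
14:30 UTC − 3h30m = 11:00 Dorium Canton.

11:00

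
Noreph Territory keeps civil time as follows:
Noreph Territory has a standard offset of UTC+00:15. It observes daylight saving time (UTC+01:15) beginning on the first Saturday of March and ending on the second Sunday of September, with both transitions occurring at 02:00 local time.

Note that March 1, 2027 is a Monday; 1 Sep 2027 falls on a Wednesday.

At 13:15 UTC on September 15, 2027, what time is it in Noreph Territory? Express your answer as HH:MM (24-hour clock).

1 March 2027 is a Monday, so the first Saturday is March 6.
1 September 2027 is a Wednesday, so the first Sunday is September 5 and the second is September 12.
At the standard offset (UTC+00:15), 13:15 UTC + 0h15m = 13:30 Noreph Territory standard time.
Daylight saving runs 6 March – 12 September; the standard-time date in Noreph Territory, September 15, 2027, is outside that window, so Noreph Territory is on standard time at UTC+00:15.
13:15 UTC + 0h15m = 13:30 local.

13:30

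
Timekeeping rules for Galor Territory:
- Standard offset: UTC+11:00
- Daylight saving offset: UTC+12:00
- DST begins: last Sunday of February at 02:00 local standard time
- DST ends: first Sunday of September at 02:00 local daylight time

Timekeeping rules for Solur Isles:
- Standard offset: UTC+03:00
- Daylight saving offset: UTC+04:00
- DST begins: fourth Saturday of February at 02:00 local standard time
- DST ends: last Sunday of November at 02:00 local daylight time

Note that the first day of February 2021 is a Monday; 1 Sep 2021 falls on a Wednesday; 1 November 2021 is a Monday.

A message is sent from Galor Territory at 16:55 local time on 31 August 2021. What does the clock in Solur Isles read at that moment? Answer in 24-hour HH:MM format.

1 February 2021 is a Monday, so Sundays fall on 7, 14, 21, 28; the last is February 28.
1 September 2021 is a Wednesday, so the first Sunday is September 5.
31 August 2021 falls between 28 February and 5 September, so daylight saving is in effect and Galor Territory is at UTC+12:00.
16:55 Galor Territory − 12h = 04:55 UTC.
1 February 2021 is a Monday, so the first Saturday is February 6 and the fourth is February 27.
1 November 2021 is a Monday, so Sundays fall on 7, 14, 21, 28; the last is November 28.
At the standard offset (UTC+03:00), 04:55 UTC + 3h = 07:55 Solur Isles standard time.
The standard-time date in Solur Isles, 31 August 2021, lies within the daylight-saving period (27 February – 28 November), so Solur Isles is on daylight time, UTC+04:00.
04:55 UTC + 4h = 08:55 Solur Isles.

08:55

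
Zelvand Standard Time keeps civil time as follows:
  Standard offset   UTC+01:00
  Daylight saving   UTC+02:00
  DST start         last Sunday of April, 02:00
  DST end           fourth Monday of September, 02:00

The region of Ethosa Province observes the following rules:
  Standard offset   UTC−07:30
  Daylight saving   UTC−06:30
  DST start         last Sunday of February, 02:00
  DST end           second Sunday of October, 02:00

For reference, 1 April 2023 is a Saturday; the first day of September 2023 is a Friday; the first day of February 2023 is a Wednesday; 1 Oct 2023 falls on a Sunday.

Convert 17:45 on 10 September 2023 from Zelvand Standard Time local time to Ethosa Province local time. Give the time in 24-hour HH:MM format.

09:15

1 April 2023 is a Saturday, so Sundays fall on 2, 9, 16, 23, 30; the last is April 30.
1 September 2023 is a Friday, so the first Monday is September 4 and the fourth is September 25.
10 September 2023 falls between 30 April and 25 September, so daylight saving is in effect and Zelvand Standard Time is at UTC+02:00.
17:45 Zelvand Standard Time − 2h = 15:45 UTC.
1 February 2023 is a Wednesday, so Sundays fall on 5, 12, 19, 26; the last is February 26.
1 October 2023 is a Sunday, so the first Sunday is October 1 and the second is October 8.
At the standard offset (UTC−07:30), 15:45 UTC − 7h30m = 08:15 Ethosa Province standard time.
The standard-time date in Ethosa Province, 10 September 2023, falls between 26 February and 8 October, so daylight saving is in effect and Ethosa Province is at UTC−06:30.
15:45 UTC − 6h30m = 09:15 Ethosa Province.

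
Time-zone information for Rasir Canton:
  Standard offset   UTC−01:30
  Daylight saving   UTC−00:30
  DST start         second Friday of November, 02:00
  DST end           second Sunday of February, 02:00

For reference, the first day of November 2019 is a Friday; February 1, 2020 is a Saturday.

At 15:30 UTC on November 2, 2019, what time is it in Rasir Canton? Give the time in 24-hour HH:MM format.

14:00

1 November 2019 is a Friday, so the first Friday is November 1 and the second is November 8.
1 February 2020 is a Saturday, so the first Sunday is February 2 and the second is February 9.
At the standard offset (UTC−01:30), 15:30 UTC − 1h30m = 14:00 Rasir Canton standard time.
The standard-time date in Rasir Canton, November 2, 2019, does not fall between 8 November 2019 and 9 February 2020, so daylight saving is not in effect and Rasir Canton is at UTC−01:30.
15:30 UTC − 1h30m = 14:00 local.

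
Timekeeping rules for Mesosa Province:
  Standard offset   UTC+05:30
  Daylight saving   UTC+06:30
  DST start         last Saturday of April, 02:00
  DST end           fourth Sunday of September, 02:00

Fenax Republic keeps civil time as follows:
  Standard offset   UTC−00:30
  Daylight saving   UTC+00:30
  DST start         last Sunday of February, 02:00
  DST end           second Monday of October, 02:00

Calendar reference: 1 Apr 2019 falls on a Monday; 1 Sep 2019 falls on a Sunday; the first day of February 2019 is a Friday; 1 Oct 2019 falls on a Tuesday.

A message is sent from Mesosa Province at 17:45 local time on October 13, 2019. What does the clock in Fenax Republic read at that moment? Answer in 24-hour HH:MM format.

1 April 2019 is a Monday, so Saturdays fall on 6, 13, 20, 27; the last is April 27.
1 September 2019 is a Sunday, so the first Sunday is September 1 and the fourth is September 22.
Daylight saving runs 27 April – 22 September; October 13, 2019 is outside that window, so Mesosa Province is on standard time at UTC+05:30.
17:45 Mesosa Province − 5h30m = 12:15 UTC.
1 February 2019 is a Friday, so Sundays fall on 3, 10, 17, 24; the last is February 24.
1 October 2019 is a Tuesday, so the first Monday is October 7 and the second is October 14.
At the standard offset (UTC−00:30), 12:15 UTC − 0h30m = 11:45 Fenax Republic standard time.
Daylight saving runs 24 February – 14 October; the standard-time date in Fenax Republic, October 13, 2019, is inside that window, so Fenax Republic is at UTC+00:30.
12:15 UTC + 0h30m = 12:45 Fenax Republic.

12:45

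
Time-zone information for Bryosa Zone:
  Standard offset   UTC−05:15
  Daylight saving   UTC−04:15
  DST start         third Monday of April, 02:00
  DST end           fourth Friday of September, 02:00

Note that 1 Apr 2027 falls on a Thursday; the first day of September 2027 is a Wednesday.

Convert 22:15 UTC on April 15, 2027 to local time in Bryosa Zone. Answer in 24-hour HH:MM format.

17:00

1 April 2027 is a Thursday, so the first Monday is April 5 and the third is April 19.
1 September 2027 is a Wednesday, so the first Friday is September 3 and the fourth is September 24.
At the standard offset (UTC−05:15), 22:15 UTC − 5h15m = 17:00 Bryosa Zone standard time.
The standard-time date in Bryosa Zone, April 15, 2027, does not fall between 19 April and 24 September, so daylight saving is not in effect and Bryosa Zone is at UTC−05:15.
22:15 UTC − 5h15m = 17:00 local.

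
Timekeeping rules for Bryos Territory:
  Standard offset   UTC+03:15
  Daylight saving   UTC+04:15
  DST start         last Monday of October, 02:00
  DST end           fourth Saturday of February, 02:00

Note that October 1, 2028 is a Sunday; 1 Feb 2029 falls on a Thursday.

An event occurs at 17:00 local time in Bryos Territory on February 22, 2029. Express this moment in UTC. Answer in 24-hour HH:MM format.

1 October 2028 is a Sunday, so Mondays fall on 2, 9, 16, 23, 30; the last is October 30.
1 February 2029 is a Thursday, so the first Saturday is February 3 and the fourth is February 24.
February 22, 2029 falls between 30 October 2028 and 24 February 2029, so daylight saving is in effect and Bryos Territory is at UTC+04:15.
17:00 local − 4h15m = 12:45 UTC.

12:45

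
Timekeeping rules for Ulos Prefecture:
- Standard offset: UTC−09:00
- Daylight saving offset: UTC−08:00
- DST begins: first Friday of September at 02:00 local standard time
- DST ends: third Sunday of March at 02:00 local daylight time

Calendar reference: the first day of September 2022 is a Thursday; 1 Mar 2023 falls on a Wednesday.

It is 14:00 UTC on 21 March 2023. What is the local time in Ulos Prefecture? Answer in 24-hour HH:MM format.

1 September 2022 is a Thursday, so the first Friday is September 2.
1 March 2023 is a Wednesday, so the first Sunday is March 5 and the third is March 19.
At the standard offset (UTC−09:00), 14:00 UTC − 9h = 05:00 Ulos Prefecture standard time.
The standard-time date in Ulos Prefecture, 21 March 2023, is outside the daylight-saving period (2 September 2022 – 19 March 2023), so Ulos Prefecture is on standard time, UTC−09:00.
14:00 UTC − 9h = 05:00 local.

05:00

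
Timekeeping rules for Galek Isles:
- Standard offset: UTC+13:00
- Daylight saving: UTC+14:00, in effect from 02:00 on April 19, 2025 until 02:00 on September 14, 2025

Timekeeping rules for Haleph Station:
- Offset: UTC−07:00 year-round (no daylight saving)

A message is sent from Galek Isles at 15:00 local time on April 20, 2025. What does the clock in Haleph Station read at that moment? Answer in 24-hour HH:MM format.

April 20, 2025 falls between 19 April and 14 September, so daylight saving is in effect and Galek Isles is at UTC+14:00.
15:00 Galek Isles − 14h = 01:00 UTC.
Haleph Station has no daylight saving, so its offset is UTC−07:00 year-round.
01:00 UTC − 7h = 18:00 Haleph Station (rolling into the previous day, 19 April 2025).

18:00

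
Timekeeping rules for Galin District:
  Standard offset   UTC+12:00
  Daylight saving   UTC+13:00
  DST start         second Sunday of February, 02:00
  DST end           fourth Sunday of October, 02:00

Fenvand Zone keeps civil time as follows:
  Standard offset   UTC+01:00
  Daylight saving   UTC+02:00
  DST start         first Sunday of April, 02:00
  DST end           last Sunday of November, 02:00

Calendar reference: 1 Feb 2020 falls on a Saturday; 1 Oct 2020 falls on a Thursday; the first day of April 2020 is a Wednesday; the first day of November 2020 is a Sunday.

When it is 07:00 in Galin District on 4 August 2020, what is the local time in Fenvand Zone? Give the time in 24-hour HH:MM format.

20:00

1 February 2020 is a Saturday, so the first Sunday is February 2 and the second is February 9.
1 October 2020 is a Thursday, so the first Sunday is October 4 and the fourth is October 25.
Daylight saving runs 9 February – 25 October; 4 August 2020 is inside that window, so Galin District is at UTC+13:00.
07:00 Galin District − 13h = 18:00 UTC (rolling into the previous day, 3 August 2020).
1 April 2020 is a Wednesday, so the first Sunday is April 5.
1 November 2020 is a Sunday, so Sundays fall on 1, 8, 15, 22, 29; the last is November 29.
At the standard offset (UTC+01:00), 18:00 UTC + 1h = 19:00 Fenvand Zone standard time.
The standard-time date in Fenvand Zone, 3 August 2020, lies within the daylight-saving period (5 April – 29 November), so Fenvand Zone is on daylight time, UTC+02:00.
18:00 UTC + 2h = 20:00 Fenvand Zone.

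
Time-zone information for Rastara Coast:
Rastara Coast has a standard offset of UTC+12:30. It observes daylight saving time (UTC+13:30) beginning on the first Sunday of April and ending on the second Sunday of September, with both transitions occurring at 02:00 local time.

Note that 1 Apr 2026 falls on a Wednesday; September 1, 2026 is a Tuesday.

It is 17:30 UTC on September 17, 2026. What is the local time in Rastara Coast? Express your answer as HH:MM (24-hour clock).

1 April 2026 is a Wednesday, so the first Sunday is April 5.
1 September 2026 is a Tuesday, so the first Sunday is September 6 and the second is September 13.
At the standard offset (UTC+12:30), 17:30 UTC + 12h30m = 06:00 Rastara Coast standard time (rolling into the next day, 18 September 2026).
The standard-time date in Rastara Coast, September 18, 2026, does not fall between 5 April and 13 September, so daylight saving is not in effect and Rastara Coast is at UTC+12:30.
17:30 UTC + 12h30m = 06:00 local (rolling into the next day, 18 September 2026).

06:00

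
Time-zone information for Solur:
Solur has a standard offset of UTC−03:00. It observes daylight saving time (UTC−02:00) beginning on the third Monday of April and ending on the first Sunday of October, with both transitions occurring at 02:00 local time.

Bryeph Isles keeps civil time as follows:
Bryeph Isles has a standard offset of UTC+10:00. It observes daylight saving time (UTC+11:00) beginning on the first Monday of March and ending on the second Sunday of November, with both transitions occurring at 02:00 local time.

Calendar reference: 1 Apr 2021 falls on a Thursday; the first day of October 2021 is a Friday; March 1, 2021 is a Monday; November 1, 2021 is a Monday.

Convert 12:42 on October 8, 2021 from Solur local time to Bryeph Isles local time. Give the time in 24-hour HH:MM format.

02:42

1 April 2021 is a Thursday, so the first Monday is April 5 and the third is April 19.
1 October 2021 is a Friday, so the first Sunday is October 3.
Daylight saving runs 19 April – 3 October; October 8, 2021 is outside that window, so Solur is on standard time at UTC−03:00.
12:42 Solur + 3h = 15:42 UTC.
1 March 2021 is a Monday, so the first Monday is March 1.
1 November 2021 is a Monday, so the first Sunday is November 7 and the second is November 14.
At the standard offset (UTC+10:00), 15:42 UTC + 10h = 01:42 Bryeph Isles standard time (rolling into the next day, 9 October 2021).
The standard-time date in Bryeph Isles, October 9, 2021, falls between 1 March and 14 November, so daylight saving is in effect and Bryeph Isles is at UTC+11:00.
15:42 UTC + 11h = 02:42 Bryeph Isles (rolling into the next day, 9 October 2021).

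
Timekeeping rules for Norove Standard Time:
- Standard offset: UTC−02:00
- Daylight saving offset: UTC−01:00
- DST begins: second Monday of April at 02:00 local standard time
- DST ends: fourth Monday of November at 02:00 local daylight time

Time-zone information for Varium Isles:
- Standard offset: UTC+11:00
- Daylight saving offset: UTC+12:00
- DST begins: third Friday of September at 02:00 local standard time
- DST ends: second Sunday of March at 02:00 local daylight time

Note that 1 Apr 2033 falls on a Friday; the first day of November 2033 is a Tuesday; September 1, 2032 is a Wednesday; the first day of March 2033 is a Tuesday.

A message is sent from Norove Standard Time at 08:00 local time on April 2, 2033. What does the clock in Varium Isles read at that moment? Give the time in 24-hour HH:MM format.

21:00

1 April 2033 is a Friday, so the first Monday is April 4 and the second is April 11.
1 November 2033 is a Tuesday, so the first Monday is November 7 and the fourth is November 28.
April 2, 2033 is outside the daylight-saving period (11 April – 28 November), so Norove Standard Time is on standard time, UTC−02:00.
08:00 Norove Standard Time + 2h = 10:00 UTC.
1 September 2032 is a Wednesday, so the first Friday is September 3 and the third is September 17.
1 March 2033 is a Tuesday, so the first Sunday is March 6 and the second is March 13.
At the standard offset (UTC+11:00), 10:00 UTC + 11h = 21:00 Varium Isles standard time.
Daylight saving runs 17 September 2032 – 13 March 2033; the standard-time date in Varium Isles, April 2, 2033, is outside that window, so Varium Isles is on standard time at UTC+11:00.
10:00 UTC + 11h = 21:00 Varium Isles.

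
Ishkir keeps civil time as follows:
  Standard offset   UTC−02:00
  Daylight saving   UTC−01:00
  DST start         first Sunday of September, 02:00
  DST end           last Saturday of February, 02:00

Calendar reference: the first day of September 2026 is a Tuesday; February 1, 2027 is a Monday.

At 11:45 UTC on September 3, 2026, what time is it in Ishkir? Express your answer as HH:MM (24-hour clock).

09:45

1 September 2026 is a Tuesday, so the first Sunday is September 6.
1 February 2027 is a Monday, so Saturdays fall on 6, 13, 20, 27; the last is February 27.
At the standard offset (UTC−02:00), 11:45 UTC − 2h = 09:45 Ishkir standard time.
The standard-time date in Ishkir, September 3, 2026, does not fall between 6 September 2026 and 27 February 2027, so daylight saving is not in effect and Ishkir is at UTC−02:00.
11:45 UTC − 2h = 09:45 local.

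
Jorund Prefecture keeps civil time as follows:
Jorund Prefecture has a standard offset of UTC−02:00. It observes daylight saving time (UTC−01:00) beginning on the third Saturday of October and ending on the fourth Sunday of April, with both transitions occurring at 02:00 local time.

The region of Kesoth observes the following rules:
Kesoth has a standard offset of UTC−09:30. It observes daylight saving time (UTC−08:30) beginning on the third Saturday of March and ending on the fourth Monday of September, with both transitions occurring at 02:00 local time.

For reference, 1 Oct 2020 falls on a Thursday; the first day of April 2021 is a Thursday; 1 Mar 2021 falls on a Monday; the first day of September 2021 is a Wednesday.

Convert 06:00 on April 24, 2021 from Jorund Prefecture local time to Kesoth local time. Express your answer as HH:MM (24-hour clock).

22:30

1 October 2020 is a Thursday, so the first Saturday is October 3 and the third is October 17.
1 April 2021 is a Thursday, so the first Sunday is April 4 and the fourth is April 25.
April 24, 2021 falls between 17 October 2020 and 25 April 2021, so daylight saving is in effect and Jorund Prefecture is at UTC−01:00.
06:00 Jorund Prefecture + 1h = 07:00 UTC.
1 March 2021 is a Monday, so the first Saturday is March 6 and the third is March 20.
1 September 2021 is a Wednesday, so the first Monday is September 6 and the fourth is September 27.
At the standard offset (UTC−09:30), 07:00 UTC − 9h30m = 21:30 Kesoth standard time (rolling into the previous day, 23 April 2021).
Daylight saving runs 20 March – 27 September; the standard-time date in Kesoth, April 23, 2021, is inside that window, so Kesoth is at UTC−08:30.
07:00 UTC − 8h30m = 22:30 Kesoth (rolling into the previous day, 23 April 2021).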